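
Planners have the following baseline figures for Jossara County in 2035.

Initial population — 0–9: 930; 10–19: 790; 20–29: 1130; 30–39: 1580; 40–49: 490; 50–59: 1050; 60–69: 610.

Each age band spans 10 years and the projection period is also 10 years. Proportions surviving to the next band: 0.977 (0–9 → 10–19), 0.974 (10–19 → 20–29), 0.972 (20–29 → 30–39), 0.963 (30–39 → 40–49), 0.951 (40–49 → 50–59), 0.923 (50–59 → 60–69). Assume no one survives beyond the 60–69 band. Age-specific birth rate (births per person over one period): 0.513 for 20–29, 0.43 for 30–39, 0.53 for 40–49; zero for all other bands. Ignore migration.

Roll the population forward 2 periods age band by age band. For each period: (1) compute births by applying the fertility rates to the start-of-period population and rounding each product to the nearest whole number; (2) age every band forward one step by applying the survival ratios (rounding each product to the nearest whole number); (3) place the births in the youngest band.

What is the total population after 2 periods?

7723

[period 1]
Births: 1130 × 0.513 = 580, 1580 × 0.43 = 679, 490 × 0.53 = 260 — total 1519
10–19: 930 × 0.977 = 909
20–29: 790 × 0.974 = 769
30–39: 1130 × 0.972 = 1098
40–49: 1580 × 0.963 = 1522
50–59: 490 × 0.951 = 466
60–69: 1050 × 0.923 = 969
→ [1519, 909, 769, 1098, 1522, 466, 969]
[period 2]
Births: 769 × 0.513 = 394, 1098 × 0.43 = 472, 1522 × 0.53 = 807 — total 1673
10–19: 1519 × 0.977 = 1484
20–29: 909 × 0.974 = 885
30–39: 769 × 0.972 = 747
40–49: 1098 × 0.963 = 1057
50–59: 1522 × 0.951 = 1447
60–69: 466 × 0.923 = 430
→ [1673, 1484, 885, 747, 1057, 1447, 430]
Total after period 2: 1673 + 1484 + 885 + 747 + 1057 + 1447 + 430 = 7723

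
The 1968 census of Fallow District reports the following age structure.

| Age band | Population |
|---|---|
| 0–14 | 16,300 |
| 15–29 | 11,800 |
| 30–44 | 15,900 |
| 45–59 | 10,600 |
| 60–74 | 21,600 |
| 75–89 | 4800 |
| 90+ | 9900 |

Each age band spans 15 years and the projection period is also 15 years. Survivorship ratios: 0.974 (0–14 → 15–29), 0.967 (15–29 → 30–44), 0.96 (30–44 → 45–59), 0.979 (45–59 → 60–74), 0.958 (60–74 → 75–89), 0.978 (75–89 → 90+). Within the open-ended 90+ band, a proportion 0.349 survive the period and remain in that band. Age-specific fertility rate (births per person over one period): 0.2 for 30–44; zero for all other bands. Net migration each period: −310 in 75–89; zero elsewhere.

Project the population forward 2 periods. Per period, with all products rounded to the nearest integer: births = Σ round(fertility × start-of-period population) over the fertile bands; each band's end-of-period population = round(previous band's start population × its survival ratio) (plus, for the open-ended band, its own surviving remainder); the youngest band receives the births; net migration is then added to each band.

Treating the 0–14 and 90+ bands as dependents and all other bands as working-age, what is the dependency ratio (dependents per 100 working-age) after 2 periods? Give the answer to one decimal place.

46.4

Let group 1 be 0–14 through group 7 = 90+.
Period 1.
Births: 15900 × 0.2 = 3180
Group 2: 16300 × 0.974 = 15876
Group 3: 11800 × 0.967 = 11411
Group 4: 15900 × 0.96 = 15264
Group 5: 10600 × 0.979 = 10377
Group 6: 21600 × 0.958 = 20693
Group 7: 4800 × 0.978 + 9900 × 0.349 = 4694 + 3455 = 8149
Net migration: Group 6 − 310 → 20383
End of period: [3180, 15876, 11411, 15264, 10377, 20383, 8149]
Period 2.
Births: 11411 × 0.2 = 2282
Group 2: 3180 × 0.974 = 3097
Group 3: 15876 × 0.967 = 15352
Group 4: 11411 × 0.96 = 10955
Group 5: 15264 × 0.979 = 14943
Group 6: 10377 × 0.958 = 9941
Group 7: 20383 × 0.978 + 8149 × 0.349 = 19935 + 2844 = 22779
Net migration: Group 6 − 310 → 9631
End of period: [2282, 3097, 15352, 10955, 14943, 9631, 22779]
Dependents (band 0–14 + band 90+) = 2282 + 22779 = 25061; working-age = 53978; ratio = 25061/53978 × 100 = 46.4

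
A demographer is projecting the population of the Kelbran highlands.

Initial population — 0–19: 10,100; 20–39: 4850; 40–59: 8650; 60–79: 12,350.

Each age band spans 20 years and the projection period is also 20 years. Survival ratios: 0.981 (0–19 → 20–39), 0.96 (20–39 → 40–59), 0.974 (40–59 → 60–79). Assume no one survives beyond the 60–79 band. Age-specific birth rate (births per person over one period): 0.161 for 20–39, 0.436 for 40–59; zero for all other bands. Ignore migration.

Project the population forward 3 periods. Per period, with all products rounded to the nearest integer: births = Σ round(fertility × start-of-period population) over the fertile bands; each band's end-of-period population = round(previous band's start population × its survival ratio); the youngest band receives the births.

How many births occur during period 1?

Numbering the bands 1..4 from youngest to oldest:
— Period 1 —
Births: 4850 * 0.161 = 781  |  8650 * 0.436 = 3771 → total 4552
Band 2: 10100 * 0.981 = 9908
Band 3: 4850 * 0.96 = 4656
Band 4: 8650 * 0.974 = 8425
→ [4552, 9908, 4656, 8425]

4552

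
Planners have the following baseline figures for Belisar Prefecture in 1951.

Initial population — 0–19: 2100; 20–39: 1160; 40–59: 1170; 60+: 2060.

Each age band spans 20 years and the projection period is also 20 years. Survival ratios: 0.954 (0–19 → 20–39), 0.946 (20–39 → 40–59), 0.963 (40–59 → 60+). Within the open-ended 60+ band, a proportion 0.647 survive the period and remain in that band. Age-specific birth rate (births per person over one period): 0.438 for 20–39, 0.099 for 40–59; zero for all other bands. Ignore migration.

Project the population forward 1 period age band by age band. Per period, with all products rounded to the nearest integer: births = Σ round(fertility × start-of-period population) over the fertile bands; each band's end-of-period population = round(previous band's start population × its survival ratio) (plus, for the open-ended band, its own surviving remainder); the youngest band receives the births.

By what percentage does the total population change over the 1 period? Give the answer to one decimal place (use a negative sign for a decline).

Numbering the groups 1..4 from youngest to oldest:
[period 1]
Births: 1160 × 0.438 = 508, 1170 × 0.099 = 116 ⇒ total 624
Group 2: 2100 × 0.954 = 2003
Group 3: 1160 × 0.946 = 1097
Group 4: 1170 × 0.963 + 2060 × 0.647 = 1127 + 1333 = 2460
End of period: [624, 2003, 1097, 2460]
Total: 6490 → 6184; change = -306; percentage change = -4.7%

-4.7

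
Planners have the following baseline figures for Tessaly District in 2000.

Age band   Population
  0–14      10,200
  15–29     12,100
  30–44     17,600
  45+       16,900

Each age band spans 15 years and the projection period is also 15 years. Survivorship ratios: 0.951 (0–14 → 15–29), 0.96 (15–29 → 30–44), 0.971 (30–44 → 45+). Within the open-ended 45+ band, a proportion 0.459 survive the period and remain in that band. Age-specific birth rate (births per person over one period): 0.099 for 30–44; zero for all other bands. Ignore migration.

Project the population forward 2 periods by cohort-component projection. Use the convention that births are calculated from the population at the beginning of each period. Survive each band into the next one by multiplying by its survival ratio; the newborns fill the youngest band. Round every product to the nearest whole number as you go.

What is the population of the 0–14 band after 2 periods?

1150

Period 1:
Births: 17600 × 0.099 = 1742
15–29: 10200 × 0.951 = 9700
30–44: 12100 × 0.96 = 11616
45+: 17600 × 0.971 + 16900 × 0.459 = 17090 + 7757 = 24847
Giving 1742 / 9700 / 11616 / 24847.
Period 2:
Births: 11616 × 0.099 = 1150
15–29: 1742 × 0.951 = 1657
30–44: 9700 × 0.96 = 9312
45+: 11616 × 0.971 + 24847 × 0.459 = 11279 + 11405 = 22684
Giving 1150 / 1657 / 9312 / 22684.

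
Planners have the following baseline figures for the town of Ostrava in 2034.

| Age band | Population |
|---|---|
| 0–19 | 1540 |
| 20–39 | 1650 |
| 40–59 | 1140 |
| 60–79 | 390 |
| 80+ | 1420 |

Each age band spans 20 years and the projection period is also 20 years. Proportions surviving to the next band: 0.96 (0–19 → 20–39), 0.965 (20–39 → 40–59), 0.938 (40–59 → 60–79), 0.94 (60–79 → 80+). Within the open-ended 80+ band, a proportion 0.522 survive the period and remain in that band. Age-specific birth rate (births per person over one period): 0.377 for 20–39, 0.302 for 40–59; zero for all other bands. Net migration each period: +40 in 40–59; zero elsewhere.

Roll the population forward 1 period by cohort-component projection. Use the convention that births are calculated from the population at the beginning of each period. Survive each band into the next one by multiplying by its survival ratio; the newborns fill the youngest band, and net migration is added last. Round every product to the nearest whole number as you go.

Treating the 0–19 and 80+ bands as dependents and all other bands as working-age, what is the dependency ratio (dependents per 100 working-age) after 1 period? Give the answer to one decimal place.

49.6

After projecting period 1:
Births: 1650 × 0.377 = 622 ; 1140 × 0.302 = 344 ⇒ total 966
20–39: 1540 × 0.96 = 1478
40–59: 1650 × 0.965 = 1592
60–79: 1140 × 0.938 = 1069
80+: 390 × 0.94 + 1420 × 0.522 = 367 + 741 = 1108
Net migration: 40–59 + 40 → 1632
Population now: 0–19=966, 20–39=1478, 40–59=1632, 60–79=1069, 80+=1108
Dependents (band 0–19 + band 80+) = 966 + 1108 = 2074; working-age = 4179; ratio = 2074/4179 × 100 = 49.6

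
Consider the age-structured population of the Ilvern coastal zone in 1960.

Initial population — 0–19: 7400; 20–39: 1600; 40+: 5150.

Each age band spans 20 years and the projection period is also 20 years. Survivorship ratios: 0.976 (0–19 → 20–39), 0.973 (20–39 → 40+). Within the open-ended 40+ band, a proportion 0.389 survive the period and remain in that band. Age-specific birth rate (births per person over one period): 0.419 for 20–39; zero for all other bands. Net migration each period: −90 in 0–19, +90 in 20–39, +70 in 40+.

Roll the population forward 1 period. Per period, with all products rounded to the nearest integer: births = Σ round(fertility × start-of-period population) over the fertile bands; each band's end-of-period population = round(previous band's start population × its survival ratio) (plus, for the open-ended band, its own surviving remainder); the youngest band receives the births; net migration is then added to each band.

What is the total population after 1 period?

11522

— Period 1 —
Births: 1600 × 0.419 = 670
20–39: 7400 × 0.976 = 7222
40+: 1600 × 0.973 + 5150 × 0.389 = 1557 + 2003 = 3560
Net migration: 0–19 − 90 → 580; 20–39 + 90 → 7312; 40+ + 70 → 3630
Giving 580 / 7312 / 3630.
Total after period 1: 580 + 7312 + 3630 = 11522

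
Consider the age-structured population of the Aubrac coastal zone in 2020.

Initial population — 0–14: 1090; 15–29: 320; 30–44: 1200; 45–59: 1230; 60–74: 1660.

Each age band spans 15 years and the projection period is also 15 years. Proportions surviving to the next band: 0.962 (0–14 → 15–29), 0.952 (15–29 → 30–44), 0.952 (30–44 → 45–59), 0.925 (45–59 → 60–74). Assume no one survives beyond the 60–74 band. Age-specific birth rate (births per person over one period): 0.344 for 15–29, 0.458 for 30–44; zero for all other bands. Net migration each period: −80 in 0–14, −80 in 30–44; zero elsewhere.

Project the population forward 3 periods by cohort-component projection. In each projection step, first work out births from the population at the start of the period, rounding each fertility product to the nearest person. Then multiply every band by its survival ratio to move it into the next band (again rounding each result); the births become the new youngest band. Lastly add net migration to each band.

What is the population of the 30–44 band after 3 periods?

Let group 1 be 0–14 through group 5 = 60–74.
Period 1:
Births: 320 × 0.344 = 110  |  1200 × 0.458 = 550 ⇒ total 660
Group 2: 1090 × 0.962 = 1049
Group 3: 320 × 0.952 = 305
Group 4: 1200 × 0.952 = 1142
Group 5: 1230 × 0.925 = 1138
Net migration: Group 1 − 80 → 580; Group 3 − 80 → 225
Giving 580 / 1049 / 225 / 1142 / 1138.
Period 2:
Births: 1049 × 0.344 = 361  |  225 × 0.458 = 103 ⇒ total 464
Group 2: 580 × 0.962 = 558
Group 3: 1049 × 0.952 = 999
Group 4: 225 × 0.952 = 214
Group 5: 1142 × 0.925 = 1056
Net migration: Group 1 − 80 → 384; Group 3 − 80 → 919
Giving 384 / 558 / 919 / 214 / 1056.
Period 3:
Births: 558 × 0.344 = 192  |  919 × 0.458 = 421 ⇒ total 613
Group 2: 384 × 0.962 = 369
Group 3: 558 × 0.952 = 531
Group 4: 919 × 0.952 = 875
Group 5: 214 × 0.925 = 198
Net migration: Group 1 − 80 → 533; Group 3 − 80 → 451
Giving 533 / 369 / 451 / 875 / 198.

451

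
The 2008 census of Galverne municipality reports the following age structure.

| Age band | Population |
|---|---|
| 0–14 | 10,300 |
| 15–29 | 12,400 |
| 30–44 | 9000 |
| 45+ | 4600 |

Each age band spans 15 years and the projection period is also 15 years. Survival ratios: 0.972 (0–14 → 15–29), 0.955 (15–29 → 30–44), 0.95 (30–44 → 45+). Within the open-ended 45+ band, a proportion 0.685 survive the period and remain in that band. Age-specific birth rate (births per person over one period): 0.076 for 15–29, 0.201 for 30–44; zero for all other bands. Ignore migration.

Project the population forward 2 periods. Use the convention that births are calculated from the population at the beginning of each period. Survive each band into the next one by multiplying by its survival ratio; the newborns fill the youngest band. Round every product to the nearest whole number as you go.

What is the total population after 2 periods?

34641

(Bands numbered youngest = 1 to oldest = 4.)
After projecting period 1:
Births: 12400 × 0.076 = 942 ; 9000 × 0.201 = 1809 — total 2751
Band 2: 10300 × 0.972 = 10012
Band 3: 12400 × 0.955 = 11842
Band 4: 9000 × 0.95 + 4600 × 0.685 = 8550 + 3151 = 11701
Giving 2751 / 10012 / 11842 / 11701.
After projecting period 2:
Births: 10012 × 0.076 = 761 ; 11842 × 0.201 = 2380 — total 3141
Band 2: 2751 × 0.972 = 2674
Band 3: 10012 × 0.955 = 9561
Band 4: 11842 × 0.95 + 11701 × 0.685 = 11250 + 8015 = 19265
Giving 3141 / 2674 / 9561 / 19265.
Total after period 2: 3141 + 2674 + 9561 + 19265 = 34641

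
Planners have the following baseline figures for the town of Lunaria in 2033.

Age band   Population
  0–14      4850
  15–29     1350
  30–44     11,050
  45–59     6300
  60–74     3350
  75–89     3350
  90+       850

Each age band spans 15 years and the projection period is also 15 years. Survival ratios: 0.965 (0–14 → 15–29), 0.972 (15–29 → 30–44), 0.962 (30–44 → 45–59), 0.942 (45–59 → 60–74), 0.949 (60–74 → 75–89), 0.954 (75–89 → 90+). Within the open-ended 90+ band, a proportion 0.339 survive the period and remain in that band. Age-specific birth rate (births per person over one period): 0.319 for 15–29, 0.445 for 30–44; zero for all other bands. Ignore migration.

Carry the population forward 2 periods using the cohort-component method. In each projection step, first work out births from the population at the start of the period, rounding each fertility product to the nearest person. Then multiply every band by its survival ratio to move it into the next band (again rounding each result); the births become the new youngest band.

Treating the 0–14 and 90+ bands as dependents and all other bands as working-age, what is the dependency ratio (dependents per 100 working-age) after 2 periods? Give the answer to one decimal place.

After projecting period 1:
Births: 1350 * 0.319 = 431  |  11050 * 0.445 = 4917 — total 5348
15–29: 4850 * 0.965 = 4680
30–44: 1350 * 0.972 = 1312
45–59: 11050 * 0.962 = 10630
60–74: 6300 * 0.942 = 5935
75–89: 3350 * 0.949 = 3179
90+: 3350 * 0.954 + 850 * 0.339 = 3196 + 288 = 3484
→ [5348, 4680, 1312, 10630, 5935, 3179, 3484]
After projecting period 2:
Births: 4680 * 0.319 = 1493  |  1312 * 0.445 = 584 — total 2077
15–29: 5348 * 0.965 = 5161
30–44: 4680 * 0.972 = 4549
45–59: 1312 * 0.962 = 1262
60–74: 10630 * 0.942 = 10013
75–89: 5935 * 0.949 = 5632
90+: 3179 * 0.954 + 3484 * 0.339 = 3033 + 1181 = 4214
→ [2077, 5161, 4549, 1262, 10013, 5632, 4214]
Dependents (band 0–14 + band 90+) = 2077 + 4214 = 6291; working-age = 26617; ratio = 6291/26617 × 100 = 23.6

23.6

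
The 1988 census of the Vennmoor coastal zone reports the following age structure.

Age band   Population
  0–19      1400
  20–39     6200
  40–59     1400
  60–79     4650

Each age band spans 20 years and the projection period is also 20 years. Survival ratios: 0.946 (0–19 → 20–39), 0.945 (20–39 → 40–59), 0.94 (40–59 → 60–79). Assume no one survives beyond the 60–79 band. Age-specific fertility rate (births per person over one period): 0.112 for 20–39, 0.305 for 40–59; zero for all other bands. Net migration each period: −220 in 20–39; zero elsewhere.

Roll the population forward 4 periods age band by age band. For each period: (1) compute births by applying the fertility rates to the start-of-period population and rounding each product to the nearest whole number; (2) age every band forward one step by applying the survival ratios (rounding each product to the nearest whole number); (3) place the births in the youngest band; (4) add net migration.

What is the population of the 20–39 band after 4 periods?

Numbering the bands 1..4 from youngest to oldest:
— Period 1 —
Births: 6200 × 0.112 = 694 ; 1400 × 0.305 = 427 → total 1121
Band 2: 1400 × 0.946 = 1324
Band 3: 6200 × 0.945 = 5859
Band 4: 1400 × 0.94 = 1316
Net migration: Band 2 − 220 → 1104
→ [1121, 1104, 5859, 1316]
— Period 2 —
Births: 1104 × 0.112 = 124 ; 5859 × 0.305 = 1787 → total 1911
Band 2: 1121 × 0.946 = 1060
Band 3: 1104 × 0.945 = 1043
Band 4: 5859 × 0.94 = 5507
Net migration: Band 2 − 220 → 840
→ [1911, 840, 1043, 5507]
— Period 3 —
Births: 840 × 0.112 = 94 ; 1043 × 0.305 = 318 → total 412
Band 2: 1911 × 0.946 = 1808
Band 3: 840 × 0.945 = 794
Band 4: 1043 × 0.94 = 980
Net migration: Band 2 − 220 → 1588
→ [412, 1588, 794, 980]
— Period 4 —
Births: 1588 × 0.112 = 178 ; 794 × 0.305 = 242 → total 420
Band 2: 412 × 0.946 = 390
Band 3: 1588 × 0.945 = 1501
Band 4: 794 × 0.94 = 746
Net migration: Band 2 − 220 → 170
→ [420, 170, 1501, 746]

170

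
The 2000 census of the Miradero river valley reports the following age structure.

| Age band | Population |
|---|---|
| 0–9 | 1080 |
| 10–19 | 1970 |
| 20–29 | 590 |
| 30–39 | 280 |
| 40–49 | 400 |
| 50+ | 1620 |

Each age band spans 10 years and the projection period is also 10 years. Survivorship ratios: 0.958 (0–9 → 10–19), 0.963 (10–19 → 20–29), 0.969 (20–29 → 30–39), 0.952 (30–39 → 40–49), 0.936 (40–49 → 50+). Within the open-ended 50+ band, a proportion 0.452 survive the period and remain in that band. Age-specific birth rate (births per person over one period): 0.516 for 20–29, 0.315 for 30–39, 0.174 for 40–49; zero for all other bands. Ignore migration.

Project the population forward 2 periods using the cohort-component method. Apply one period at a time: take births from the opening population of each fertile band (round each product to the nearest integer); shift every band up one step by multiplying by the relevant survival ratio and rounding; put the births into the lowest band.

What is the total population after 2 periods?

Call the bands 1 to 6, youngest first.
After projecting period 1:
Births: 590 × 0.516 = 304 ; 280 × 0.315 = 88 ; 400 × 0.174 = 70 → total 462
Band 2: 1080 × 0.958 = 1035
Band 3: 1970 × 0.963 = 1897
Band 4: 590 × 0.969 = 572
Band 5: 280 × 0.952 = 267
Band 6: 400 × 0.936 + 1620 × 0.452 = 374 + 732 = 1106
→ [462, 1035, 1897, 572, 267, 1106]
After projecting period 2:
Births: 1897 × 0.516 = 979 ; 572 × 0.315 = 180 ; 267 × 0.174 = 46 → total 1205
Band 2: 462 × 0.958 = 443
Band 3: 1035 × 0.963 = 997
Band 4: 1897 × 0.969 = 1838
Band 5: 572 × 0.952 = 545
Band 6: 267 × 0.936 + 1106 × 0.452 = 250 + 500 = 750
→ [1205, 443, 997, 1838, 545, 750]
Total after period 2: 1205 + 443 + 997 + 1838 + 545 + 750 = 5778

5778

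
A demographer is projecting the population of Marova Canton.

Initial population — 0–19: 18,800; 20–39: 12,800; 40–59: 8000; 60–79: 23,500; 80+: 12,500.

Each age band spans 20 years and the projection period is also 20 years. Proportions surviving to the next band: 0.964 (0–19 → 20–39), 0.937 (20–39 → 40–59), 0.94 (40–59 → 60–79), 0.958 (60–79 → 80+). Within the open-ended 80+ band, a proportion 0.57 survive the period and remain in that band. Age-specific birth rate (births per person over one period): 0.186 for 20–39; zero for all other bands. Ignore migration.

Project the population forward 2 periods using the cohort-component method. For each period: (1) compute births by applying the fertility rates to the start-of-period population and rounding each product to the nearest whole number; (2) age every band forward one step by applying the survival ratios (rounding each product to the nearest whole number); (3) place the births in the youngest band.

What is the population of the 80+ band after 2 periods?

Let band 1 be 0–19 through band 5 = 80+.
Period 1.
Births: 12800 × 0.186 = 2381
Band 2: 18800 × 0.964 = 18123
Band 3: 12800 × 0.937 = 11994
Band 4: 8000 × 0.94 = 7520
Band 5: 23500 × 0.958 + 12500 × 0.57 = 22513 + 7125 = 29638
Population now: 0–19=2381, 20–39=18123, 40–59=11994, 60–79=7520, 80+=29638
Period 2.
Births: 18123 × 0.186 = 3371
Band 2: 2381 × 0.964 = 2295
Band 3: 18123 × 0.937 = 16981
Band 4: 11994 × 0.94 = 11274
Band 5: 7520 × 0.958 + 29638 × 0.57 = 7204 + 16894 = 24098
Population now: 0–19=3371, 20–39=2295, 40–59=16981, 60–79=11274, 80+=24098

24098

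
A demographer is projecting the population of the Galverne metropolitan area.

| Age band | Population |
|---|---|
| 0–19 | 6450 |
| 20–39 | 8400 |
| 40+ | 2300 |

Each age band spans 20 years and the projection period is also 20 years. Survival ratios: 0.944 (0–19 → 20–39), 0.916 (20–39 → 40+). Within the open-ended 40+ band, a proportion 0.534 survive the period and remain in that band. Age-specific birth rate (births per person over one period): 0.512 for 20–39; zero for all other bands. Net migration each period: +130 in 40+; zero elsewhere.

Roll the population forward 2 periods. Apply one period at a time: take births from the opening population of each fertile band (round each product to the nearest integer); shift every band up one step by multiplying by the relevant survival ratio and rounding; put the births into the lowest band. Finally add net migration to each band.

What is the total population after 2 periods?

17720

Let group 1 be 0–19 through group 3 = 40+.
Period 1.
Births: 8400 * 0.512 = 4301
Group 2: 6450 * 0.944 = 6089
Group 3: 8400 * 0.916 + 2300 * 0.534 = 7694 + 1228 = 8922
Net migration: Group 3 + 130 → 9052
→ [4301, 6089, 9052]
Period 2.
Births: 6089 * 0.512 = 3118
Group 2: 4301 * 0.944 = 4060
Group 3: 6089 * 0.916 + 9052 * 0.534 = 5578 + 4834 = 10412
Net migration: Group 3 + 130 → 10542
→ [3118, 4060, 10542]
Total after period 2: 3118 + 4060 + 10542 = 17720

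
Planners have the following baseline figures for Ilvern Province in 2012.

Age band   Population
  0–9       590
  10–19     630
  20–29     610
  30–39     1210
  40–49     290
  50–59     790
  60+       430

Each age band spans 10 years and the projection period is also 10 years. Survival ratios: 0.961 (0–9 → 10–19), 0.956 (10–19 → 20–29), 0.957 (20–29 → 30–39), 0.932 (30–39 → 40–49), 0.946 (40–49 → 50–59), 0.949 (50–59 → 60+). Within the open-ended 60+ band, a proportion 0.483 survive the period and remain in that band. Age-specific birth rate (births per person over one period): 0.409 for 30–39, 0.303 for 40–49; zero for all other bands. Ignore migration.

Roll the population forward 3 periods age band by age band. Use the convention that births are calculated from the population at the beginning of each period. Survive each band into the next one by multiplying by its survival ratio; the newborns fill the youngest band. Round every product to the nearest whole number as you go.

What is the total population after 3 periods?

4427

After projecting period 1:
Births: 1210 × 0.409 = 495  |  290 × 0.303 = 88 ⇒ total 583
10–19: 590 × 0.961 = 567
20–29: 630 × 0.956 = 602
30–39: 610 × 0.957 = 584
40–49: 1210 × 0.932 = 1128
50–59: 290 × 0.946 = 274
60+: 790 × 0.949 + 430 × 0.483 = 750 + 208 = 958
Giving 583 / 567 / 602 / 584 / 1128 / 274 / 958.
After projecting period 2:
Births: 584 × 0.409 = 239  |  1128 × 0.303 = 342 ⇒ total 581
10–19: 583 × 0.961 = 560
20–29: 567 × 0.956 = 542
30–39: 602 × 0.957 = 576
40–49: 584 × 0.932 = 544
50–59: 1128 × 0.946 = 1067
60+: 274 × 0.949 + 958 × 0.483 = 260 + 463 = 723
Giving 581 / 560 / 542 / 576 / 544 / 1067 / 723.
After projecting period 3:
Births: 576 × 0.409 = 236  |  544 × 0.303 = 165 ⇒ total 401
10–19: 581 × 0.961 = 558
20–29: 560 × 0.956 = 535
30–39: 542 × 0.957 = 519
40–49: 576 × 0.932 = 537
50–59: 544 × 0.946 = 515
60+: 1067 × 0.949 + 723 × 0.483 = 1013 + 349 = 1362
Giving 401 / 558 / 535 / 519 / 537 / 515 / 1362.
Total after period 3: 401 + 558 + 535 + 519 + 537 + 515 + 1362 = 4427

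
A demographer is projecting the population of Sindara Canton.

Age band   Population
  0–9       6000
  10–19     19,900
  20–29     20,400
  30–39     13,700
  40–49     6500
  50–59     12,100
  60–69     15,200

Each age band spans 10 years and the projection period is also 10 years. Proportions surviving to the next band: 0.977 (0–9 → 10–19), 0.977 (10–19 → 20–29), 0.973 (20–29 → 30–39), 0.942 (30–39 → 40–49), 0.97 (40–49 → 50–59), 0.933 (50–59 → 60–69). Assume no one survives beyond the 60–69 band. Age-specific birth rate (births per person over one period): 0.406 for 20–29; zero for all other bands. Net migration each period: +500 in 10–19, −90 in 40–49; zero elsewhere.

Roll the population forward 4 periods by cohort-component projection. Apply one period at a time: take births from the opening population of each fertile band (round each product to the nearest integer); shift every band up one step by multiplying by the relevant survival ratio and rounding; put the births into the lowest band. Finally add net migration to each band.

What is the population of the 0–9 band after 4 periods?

3408

Numbering the groups 1..7 from youngest to oldest:
[period 1]
Births: 20400 × 0.406 = 8282
Group 2: 6000 × 0.977 = 5862
Group 3: 19900 × 0.977 = 19442
Group 4: 20400 × 0.973 = 19849
Group 5: 13700 × 0.942 = 12905
Group 6: 6500 × 0.97 = 6305
Group 7: 12100 × 0.933 = 11289
Net migration: Group 2 + 500 → 6362; Group 5 − 90 → 12815
Giving 8282 / 6362 / 19442 / 19849 / 12815 / 6305 / 11289.
[period 2]
Births: 19442 × 0.406 = 7893
Group 2: 8282 × 0.977 = 8092
Group 3: 6362 × 0.977 = 6216
Group 4: 19442 × 0.973 = 18917
Group 5: 19849 × 0.942 = 18698
Group 6: 12815 × 0.97 = 12431
Group 7: 6305 × 0.933 = 5883
Net migration: Group 2 + 500 → 8592; Group 5 − 90 → 18608
Giving 7893 / 8592 / 6216 / 18917 / 18608 / 12431 / 5883.
[period 3]
Births: 6216 × 0.406 = 2524
Group 2: 7893 × 0.977 = 7711
Group 3: 8592 × 0.977 = 8394
Group 4: 6216 × 0.973 = 6048
Group 5: 18917 × 0.942 = 17820
Group 6: 18608 × 0.97 = 18050
Group 7: 12431 × 0.933 = 11598
Net migration: Group 2 + 500 → 8211; Group 5 − 90 → 17730
Giving 2524 / 8211 / 8394 / 6048 / 17730 / 18050 / 11598.
[period 4]
Births: 8394 × 0.406 = 3408
Group 2: 2524 × 0.977 = 2466
Group 3: 8211 × 0.977 = 8022
Group 4: 8394 × 0.973 = 8167
Group 5: 6048 × 0.942 = 5697
Group 6: 17730 × 0.97 = 17198
Group 7: 18050 × 0.933 = 16841
Net migration: Group 2 + 500 → 2966; Group 5 − 90 → 5607
Giving 3408 / 2966 / 8022 / 8167 / 5607 / 17198 / 16841.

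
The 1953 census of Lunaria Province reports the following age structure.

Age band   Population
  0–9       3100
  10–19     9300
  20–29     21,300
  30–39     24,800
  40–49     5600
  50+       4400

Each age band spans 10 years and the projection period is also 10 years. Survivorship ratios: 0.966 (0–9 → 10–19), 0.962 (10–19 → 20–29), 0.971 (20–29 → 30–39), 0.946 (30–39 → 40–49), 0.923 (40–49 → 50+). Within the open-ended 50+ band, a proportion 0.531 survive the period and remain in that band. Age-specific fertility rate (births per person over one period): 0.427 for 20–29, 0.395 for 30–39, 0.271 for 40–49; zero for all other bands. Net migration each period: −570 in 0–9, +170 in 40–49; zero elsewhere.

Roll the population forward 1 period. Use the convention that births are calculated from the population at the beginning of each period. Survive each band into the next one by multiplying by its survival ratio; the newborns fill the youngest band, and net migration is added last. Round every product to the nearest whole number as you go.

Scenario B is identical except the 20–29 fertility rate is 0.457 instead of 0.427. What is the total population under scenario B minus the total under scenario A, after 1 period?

[period 1]
Births: 21300 × 0.427 = 9095, 24800 × 0.395 = 9796, 5600 × 0.271 = 1518 → total 20409
10–19: 3100 × 0.966 = 2995
20–29: 9300 × 0.962 = 8947
30–39: 21300 × 0.971 = 20682
40–49: 24800 × 0.946 = 23461
50+: 5600 × 0.923 + 4400 × 0.531 = 5169 + 2336 = 7505
Net migration: 0–9 − 570 → 19839; 40–49 + 170 → 23631
End of period: [19839, 2995, 8947, 20682, 23631, 7505]
Scenario A total after 1 period: 83599
Scenario B projection —
[period 1]
Births: 21300 × 0.457 = 9734, 24800 × 0.395 = 9796, 5600 × 0.271 = 1518 → total 21048
10–19: 3100 × 0.966 = 2995
20–29: 9300 × 0.962 = 8947
30–39: 21300 × 0.971 = 20682
40–49: 24800 × 0.946 = 23461
50+: 5600 × 0.923 + 4400 × 0.531 = 5169 + 2336 = 7505
Net migration: 0–9 − 570 → 20478; 40–49 + 170 → 23631
End of period: [20478, 2995, 8947, 20682, 23631, 7505]
Scenario B total after 1 period: 84238
Difference B − A = 84238 − 83599 = 639

639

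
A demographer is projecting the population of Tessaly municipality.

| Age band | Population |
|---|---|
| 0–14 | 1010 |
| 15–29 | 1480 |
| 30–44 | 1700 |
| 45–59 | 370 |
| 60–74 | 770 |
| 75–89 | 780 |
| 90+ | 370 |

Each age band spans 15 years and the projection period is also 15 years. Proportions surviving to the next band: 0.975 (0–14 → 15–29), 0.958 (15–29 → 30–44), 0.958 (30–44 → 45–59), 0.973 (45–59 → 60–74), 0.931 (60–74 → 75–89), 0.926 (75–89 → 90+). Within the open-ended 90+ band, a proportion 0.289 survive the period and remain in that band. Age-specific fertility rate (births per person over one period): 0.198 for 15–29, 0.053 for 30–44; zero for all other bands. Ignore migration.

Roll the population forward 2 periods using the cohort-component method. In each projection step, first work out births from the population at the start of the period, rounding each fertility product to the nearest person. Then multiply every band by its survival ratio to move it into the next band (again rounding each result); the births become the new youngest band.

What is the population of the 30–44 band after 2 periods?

Let group 1 be 0–14 through group 7 = 90+.
— Period 1 —
Births: 1480 × 0.198 = 293  |  1700 × 0.053 = 90 → total 383
Group 2: 1010 × 0.975 = 985
Group 3: 1480 × 0.958 = 1418
Group 4: 1700 × 0.958 = 1629
Group 5: 370 × 0.973 = 360
Group 6: 770 × 0.931 = 717
Group 7: 780 × 0.926 + 370 × 0.289 = 722 + 107 = 829
End of period: [383, 985, 1418, 1629, 360, 717, 829]
— Period 2 —
Births: 985 × 0.198 = 195  |  1418 × 0.053 = 75 → total 270
Group 2: 383 × 0.975 = 373
Group 3: 985 × 0.958 = 944
Group 4: 1418 × 0.958 = 1358
Group 5: 1629 × 0.973 = 1585
Group 6: 360 × 0.931 = 335
Group 7: 717 × 0.926 + 829 × 0.289 = 664 + 240 = 904
End of period: [270, 373, 944, 1358, 1585, 335, 904]

944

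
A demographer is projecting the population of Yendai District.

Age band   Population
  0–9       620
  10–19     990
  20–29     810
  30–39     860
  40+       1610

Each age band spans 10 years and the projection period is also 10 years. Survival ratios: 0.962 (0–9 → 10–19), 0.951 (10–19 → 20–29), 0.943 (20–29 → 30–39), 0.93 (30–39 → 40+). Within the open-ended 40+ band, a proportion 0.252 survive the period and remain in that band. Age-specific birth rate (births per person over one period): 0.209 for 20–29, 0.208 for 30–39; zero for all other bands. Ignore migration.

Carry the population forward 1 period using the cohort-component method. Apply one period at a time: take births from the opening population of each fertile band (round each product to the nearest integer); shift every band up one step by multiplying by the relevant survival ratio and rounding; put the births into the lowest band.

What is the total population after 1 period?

3855

Numbering the bands 1..5 from youngest to oldest:
After projecting period 1:
Births: 810 × 0.209 = 169 ; 860 × 0.208 = 179 → total 348
Band 2: 620 × 0.962 = 596
Band 3: 990 × 0.951 = 941
Band 4: 810 × 0.943 = 764
Band 5: 860 × 0.93 + 1610 × 0.252 = 800 + 406 = 1206
→ [348, 596, 941, 764, 1206]
Total after period 1: 348 + 596 + 941 + 764 + 1206 = 3855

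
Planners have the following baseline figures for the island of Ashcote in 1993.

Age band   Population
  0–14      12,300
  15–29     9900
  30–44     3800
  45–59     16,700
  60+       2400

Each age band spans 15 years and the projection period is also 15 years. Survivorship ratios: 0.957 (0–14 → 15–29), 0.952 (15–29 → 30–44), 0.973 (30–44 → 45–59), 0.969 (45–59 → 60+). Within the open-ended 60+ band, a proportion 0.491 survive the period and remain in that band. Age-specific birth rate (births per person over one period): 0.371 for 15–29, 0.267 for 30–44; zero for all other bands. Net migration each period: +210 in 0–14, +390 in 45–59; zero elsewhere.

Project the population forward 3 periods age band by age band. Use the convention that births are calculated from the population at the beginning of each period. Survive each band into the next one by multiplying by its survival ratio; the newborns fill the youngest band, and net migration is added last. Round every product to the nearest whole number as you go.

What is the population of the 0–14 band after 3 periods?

4941

After projecting period 1:
Births: 9900 * 0.371 = 3673 ; 3800 * 0.267 = 1015 → total 4688
15–29: 12300 * 0.957 = 11771
30–44: 9900 * 0.952 = 9425
45–59: 3800 * 0.973 = 3697
60+: 16700 * 0.969 + 2400 * 0.491 = 16182 + 1178 = 17360
Net migration: 0–14 + 210 → 4898; 45–59 + 390 → 4087
Population now: 0–14=4898, 15–29=11771, 30–44=9425, 45–59=4087, 60+=17360
After projecting period 2:
Births: 11771 * 0.371 = 4367 ; 9425 * 0.267 = 2516 → total 6883
15–29: 4898 * 0.957 = 4687
30–44: 11771 * 0.952 = 11206
45–59: 9425 * 0.973 = 9171
60+: 4087 * 0.969 + 17360 * 0.491 = 3960 + 8524 = 12484
Net migration: 0–14 + 210 → 7093; 45–59 + 390 → 9561
Population now: 0–14=7093, 15–29=4687, 30–44=11206, 45–59=9561, 60+=12484
After projecting period 3:
Births: 4687 * 0.371 = 1739 ; 11206 * 0.267 = 2992 → total 4731
15–29: 7093 * 0.957 = 6788
30–44: 4687 * 0.952 = 4462
45–59: 11206 * 0.973 = 10903
60+: 9561 * 0.969 + 12484 * 0.491 = 9265 + 6130 = 15395
Net migration: 0–14 + 210 → 4941; 45–59 + 390 → 11293
Population now: 0–14=4941, 15–29=6788, 30–44=4462, 45–59=11293, 60+=15395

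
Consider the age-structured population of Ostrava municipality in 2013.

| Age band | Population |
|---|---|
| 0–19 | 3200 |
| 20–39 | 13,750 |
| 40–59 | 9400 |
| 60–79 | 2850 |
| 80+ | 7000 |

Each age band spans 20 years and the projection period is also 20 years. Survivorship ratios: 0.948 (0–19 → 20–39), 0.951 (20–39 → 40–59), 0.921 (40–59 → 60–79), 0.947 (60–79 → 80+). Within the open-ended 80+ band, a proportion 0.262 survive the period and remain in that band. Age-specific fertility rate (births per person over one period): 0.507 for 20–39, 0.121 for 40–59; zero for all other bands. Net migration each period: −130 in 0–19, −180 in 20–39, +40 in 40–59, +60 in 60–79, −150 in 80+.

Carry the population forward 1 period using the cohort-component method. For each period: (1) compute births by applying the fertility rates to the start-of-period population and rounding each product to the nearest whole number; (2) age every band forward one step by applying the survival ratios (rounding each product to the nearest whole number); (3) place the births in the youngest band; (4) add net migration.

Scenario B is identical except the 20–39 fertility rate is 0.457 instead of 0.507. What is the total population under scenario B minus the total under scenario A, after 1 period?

— Period 1 —
Births: 13750 × 0.507 = 6971 ; 9400 × 0.121 = 1137 → 8108
20–39: 3200 × 0.948 = 3034
40–59: 13750 × 0.951 = 13076
60–79: 9400 × 0.921 = 8657
80+: 2850 × 0.947 + 7000 × 0.262 = 2699 + 1834 = 4533
Net migration: 0–19 − 130 → 7978; 20–39 − 180 → 2854; 40–59 + 40 → 13116; 60–79 + 60 → 8717; 80+ − 150 → 4383
End of period: [7978, 2854, 13116, 8717, 4383]
Scenario A total after 1 period: 37048
Scenario B projection —
— Period 1 —
Births: 13750 × 0.457 = 6284 ; 9400 × 0.121 = 1137 → 7421
20–39: 3200 × 0.948 = 3034
40–59: 13750 × 0.951 = 13076
60–79: 9400 × 0.921 = 8657
80+: 2850 × 0.947 + 7000 × 0.262 = 2699 + 1834 = 4533
Net migration: 0–19 − 130 → 7291; 20–39 − 180 → 2854; 40–59 + 40 → 13116; 60–79 + 60 → 8717; 80+ − 150 → 4383
End of period: [7291, 2854, 13116, 8717, 4383]
Scenario B total after 1 period: 36361
Difference B − A = 36361 − 37048 = -687

-687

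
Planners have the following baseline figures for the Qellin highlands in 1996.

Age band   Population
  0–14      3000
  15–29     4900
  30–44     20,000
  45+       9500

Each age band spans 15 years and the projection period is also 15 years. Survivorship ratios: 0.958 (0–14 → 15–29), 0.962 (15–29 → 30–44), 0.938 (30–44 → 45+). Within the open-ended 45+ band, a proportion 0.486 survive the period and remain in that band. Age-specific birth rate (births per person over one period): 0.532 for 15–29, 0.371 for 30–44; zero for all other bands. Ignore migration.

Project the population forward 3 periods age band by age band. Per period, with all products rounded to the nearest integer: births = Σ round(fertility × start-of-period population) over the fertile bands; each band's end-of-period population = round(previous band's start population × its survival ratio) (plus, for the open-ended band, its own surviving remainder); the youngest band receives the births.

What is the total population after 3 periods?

Let group 1 be 0–14 through group 4 = 45+.
[period 1]
Births: 4900 × 0.532 = 2607, 20000 × 0.371 = 7420 — total 10027
Group 2: 3000 × 0.958 = 2874
Group 3: 4900 × 0.962 = 4714
Group 4: 20000 × 0.938 + 9500 × 0.486 = 18760 + 4617 = 23377
End of period: [10027, 2874, 4714, 23377]
[period 2]
Births: 2874 × 0.532 = 1529, 4714 × 0.371 = 1749 — total 3278
Group 2: 10027 × 0.958 = 9606
Group 3: 2874 × 0.962 = 2765
Group 4: 4714 × 0.938 + 23377 × 0.486 = 4422 + 11361 = 15783
End of period: [3278, 9606, 2765, 15783]
[period 3]
Births: 9606 × 0.532 = 5110, 2765 × 0.371 = 1026 — total 6136
Group 2: 3278 × 0.958 = 3140
Group 3: 9606 × 0.962 = 9241
Group 4: 2765 × 0.938 + 15783 × 0.486 = 2594 + 7671 = 10265
End of period: [6136, 3140, 9241, 10265]
Total after period 3: 6136 + 3140 + 9241 + 10265 = 28782

28782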